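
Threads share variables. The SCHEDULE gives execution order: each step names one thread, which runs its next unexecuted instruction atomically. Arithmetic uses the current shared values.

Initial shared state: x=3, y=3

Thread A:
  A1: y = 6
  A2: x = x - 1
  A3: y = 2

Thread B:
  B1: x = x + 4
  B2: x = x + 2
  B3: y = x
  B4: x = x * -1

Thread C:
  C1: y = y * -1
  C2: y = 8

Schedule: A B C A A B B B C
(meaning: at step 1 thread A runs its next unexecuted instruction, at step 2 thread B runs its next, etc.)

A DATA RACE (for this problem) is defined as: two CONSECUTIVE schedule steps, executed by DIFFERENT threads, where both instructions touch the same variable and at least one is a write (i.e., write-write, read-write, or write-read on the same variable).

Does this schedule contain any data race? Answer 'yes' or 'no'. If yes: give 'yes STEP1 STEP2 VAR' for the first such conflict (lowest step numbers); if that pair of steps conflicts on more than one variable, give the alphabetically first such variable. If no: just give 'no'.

Steps 1,2: A(r=-,w=y) vs B(r=x,w=x). No conflict.
Steps 2,3: B(r=x,w=x) vs C(r=y,w=y). No conflict.
Steps 3,4: C(r=y,w=y) vs A(r=x,w=x). No conflict.
Steps 4,5: same thread (A). No race.
Steps 5,6: A(r=-,w=y) vs B(r=x,w=x). No conflict.
Steps 6,7: same thread (B). No race.
Steps 7,8: same thread (B). No race.
Steps 8,9: B(r=x,w=x) vs C(r=-,w=y). No conflict.

Answer: no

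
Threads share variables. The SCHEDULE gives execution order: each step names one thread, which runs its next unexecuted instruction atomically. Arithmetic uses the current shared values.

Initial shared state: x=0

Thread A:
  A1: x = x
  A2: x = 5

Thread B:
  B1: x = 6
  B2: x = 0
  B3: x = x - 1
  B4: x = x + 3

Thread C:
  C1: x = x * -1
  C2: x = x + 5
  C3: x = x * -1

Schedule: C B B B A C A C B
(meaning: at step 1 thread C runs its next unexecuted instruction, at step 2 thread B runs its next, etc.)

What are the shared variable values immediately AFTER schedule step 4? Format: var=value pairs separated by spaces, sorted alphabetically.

Answer: x=-1

Derivation:
Step 1: thread C executes C1 (x = x * -1). Shared: x=0. PCs: A@0 B@0 C@1
Step 2: thread B executes B1 (x = 6). Shared: x=6. PCs: A@0 B@1 C@1
Step 3: thread B executes B2 (x = 0). Shared: x=0. PCs: A@0 B@2 C@1
Step 4: thread B executes B3 (x = x - 1). Shared: x=-1. PCs: A@0 B@3 C@1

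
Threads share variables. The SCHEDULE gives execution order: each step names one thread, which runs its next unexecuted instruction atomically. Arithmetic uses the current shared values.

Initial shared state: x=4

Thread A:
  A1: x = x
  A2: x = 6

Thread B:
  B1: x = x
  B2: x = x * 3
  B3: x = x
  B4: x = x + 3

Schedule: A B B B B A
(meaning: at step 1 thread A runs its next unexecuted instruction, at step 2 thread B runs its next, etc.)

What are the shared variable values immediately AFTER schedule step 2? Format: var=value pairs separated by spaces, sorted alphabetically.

Step 1: thread A executes A1 (x = x). Shared: x=4. PCs: A@1 B@0
Step 2: thread B executes B1 (x = x). Shared: x=4. PCs: A@1 B@1

Answer: x=4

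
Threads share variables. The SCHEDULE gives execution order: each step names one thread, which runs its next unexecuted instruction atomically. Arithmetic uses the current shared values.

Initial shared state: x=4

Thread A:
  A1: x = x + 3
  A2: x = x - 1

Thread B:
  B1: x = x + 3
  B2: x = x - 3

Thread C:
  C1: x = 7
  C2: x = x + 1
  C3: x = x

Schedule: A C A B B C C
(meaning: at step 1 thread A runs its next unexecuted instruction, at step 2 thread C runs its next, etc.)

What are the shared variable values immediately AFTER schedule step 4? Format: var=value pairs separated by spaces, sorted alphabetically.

Answer: x=9

Derivation:
Step 1: thread A executes A1 (x = x + 3). Shared: x=7. PCs: A@1 B@0 C@0
Step 2: thread C executes C1 (x = 7). Shared: x=7. PCs: A@1 B@0 C@1
Step 3: thread A executes A2 (x = x - 1). Shared: x=6. PCs: A@2 B@0 C@1
Step 4: thread B executes B1 (x = x + 3). Shared: x=9. PCs: A@2 B@1 C@1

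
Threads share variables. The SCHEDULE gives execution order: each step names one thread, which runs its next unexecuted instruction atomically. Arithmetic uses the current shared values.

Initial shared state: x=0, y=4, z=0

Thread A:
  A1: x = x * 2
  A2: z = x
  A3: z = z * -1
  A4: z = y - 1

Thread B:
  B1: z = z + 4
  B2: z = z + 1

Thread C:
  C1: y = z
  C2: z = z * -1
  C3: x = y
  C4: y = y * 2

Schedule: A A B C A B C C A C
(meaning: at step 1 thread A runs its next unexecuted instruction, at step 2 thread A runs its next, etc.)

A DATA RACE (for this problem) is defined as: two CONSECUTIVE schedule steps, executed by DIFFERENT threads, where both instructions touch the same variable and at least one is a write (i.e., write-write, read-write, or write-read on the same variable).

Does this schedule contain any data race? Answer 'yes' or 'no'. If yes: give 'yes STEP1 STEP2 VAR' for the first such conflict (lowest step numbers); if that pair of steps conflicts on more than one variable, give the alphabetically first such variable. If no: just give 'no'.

Answer: yes 2 3 z

Derivation:
Steps 1,2: same thread (A). No race.
Steps 2,3: A(z = x) vs B(z = z + 4). RACE on z (W-W).
Steps 3,4: B(z = z + 4) vs C(y = z). RACE on z (W-R).
Steps 4,5: C(y = z) vs A(z = z * -1). RACE on z (R-W).
Steps 5,6: A(z = z * -1) vs B(z = z + 1). RACE on z (W-W).
Steps 6,7: B(z = z + 1) vs C(z = z * -1). RACE on z (W-W).
Steps 7,8: same thread (C). No race.
Steps 8,9: C(r=y,w=x) vs A(r=y,w=z). No conflict.
Steps 9,10: A(z = y - 1) vs C(y = y * 2). RACE on y (R-W).
First conflict at steps 2,3.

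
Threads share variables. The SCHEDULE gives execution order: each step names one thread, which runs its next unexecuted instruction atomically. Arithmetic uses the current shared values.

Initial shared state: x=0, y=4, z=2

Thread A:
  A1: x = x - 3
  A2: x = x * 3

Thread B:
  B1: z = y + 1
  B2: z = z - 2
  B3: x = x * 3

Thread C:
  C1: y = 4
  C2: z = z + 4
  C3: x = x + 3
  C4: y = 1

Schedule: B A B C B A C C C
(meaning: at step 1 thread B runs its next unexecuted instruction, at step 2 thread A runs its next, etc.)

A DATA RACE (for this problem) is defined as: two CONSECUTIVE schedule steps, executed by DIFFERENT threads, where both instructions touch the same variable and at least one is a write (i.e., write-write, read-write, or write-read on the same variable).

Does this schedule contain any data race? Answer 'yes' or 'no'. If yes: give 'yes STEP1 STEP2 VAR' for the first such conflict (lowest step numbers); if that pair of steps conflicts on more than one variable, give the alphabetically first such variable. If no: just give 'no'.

Steps 1,2: B(r=y,w=z) vs A(r=x,w=x). No conflict.
Steps 2,3: A(r=x,w=x) vs B(r=z,w=z). No conflict.
Steps 3,4: B(r=z,w=z) vs C(r=-,w=y). No conflict.
Steps 4,5: C(r=-,w=y) vs B(r=x,w=x). No conflict.
Steps 5,6: B(x = x * 3) vs A(x = x * 3). RACE on x (W-W).
Steps 6,7: A(r=x,w=x) vs C(r=z,w=z). No conflict.
Steps 7,8: same thread (C). No race.
Steps 8,9: same thread (C). No race.
First conflict at steps 5,6.

Answer: yes 5 6 x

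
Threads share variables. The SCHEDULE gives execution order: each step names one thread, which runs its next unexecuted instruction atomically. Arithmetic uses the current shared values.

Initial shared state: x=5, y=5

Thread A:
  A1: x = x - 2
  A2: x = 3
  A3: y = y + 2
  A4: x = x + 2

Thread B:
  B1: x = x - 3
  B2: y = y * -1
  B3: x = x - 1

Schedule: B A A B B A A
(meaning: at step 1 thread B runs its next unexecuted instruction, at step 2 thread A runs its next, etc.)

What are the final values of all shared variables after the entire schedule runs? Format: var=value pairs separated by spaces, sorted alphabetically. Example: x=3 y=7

Step 1: thread B executes B1 (x = x - 3). Shared: x=2 y=5. PCs: A@0 B@1
Step 2: thread A executes A1 (x = x - 2). Shared: x=0 y=5. PCs: A@1 B@1
Step 3: thread A executes A2 (x = 3). Shared: x=3 y=5. PCs: A@2 B@1
Step 4: thread B executes B2 (y = y * -1). Shared: x=3 y=-5. PCs: A@2 B@2
Step 5: thread B executes B3 (x = x - 1). Shared: x=2 y=-5. PCs: A@2 B@3
Step 6: thread A executes A3 (y = y + 2). Shared: x=2 y=-3. PCs: A@3 B@3
Step 7: thread A executes A4 (x = x + 2). Shared: x=4 y=-3. PCs: A@4 B@3

Answer: x=4 y=-3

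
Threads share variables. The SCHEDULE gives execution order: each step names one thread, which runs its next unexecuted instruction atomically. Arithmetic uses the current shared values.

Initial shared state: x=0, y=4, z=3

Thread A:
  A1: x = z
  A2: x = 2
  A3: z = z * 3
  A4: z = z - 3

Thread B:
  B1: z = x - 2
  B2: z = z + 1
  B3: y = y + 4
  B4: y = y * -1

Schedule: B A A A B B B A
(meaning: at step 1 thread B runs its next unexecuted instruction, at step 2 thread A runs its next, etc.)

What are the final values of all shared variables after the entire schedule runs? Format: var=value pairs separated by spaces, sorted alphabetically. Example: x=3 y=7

Step 1: thread B executes B1 (z = x - 2). Shared: x=0 y=4 z=-2. PCs: A@0 B@1
Step 2: thread A executes A1 (x = z). Shared: x=-2 y=4 z=-2. PCs: A@1 B@1
Step 3: thread A executes A2 (x = 2). Shared: x=2 y=4 z=-2. PCs: A@2 B@1
Step 4: thread A executes A3 (z = z * 3). Shared: x=2 y=4 z=-6. PCs: A@3 B@1
Step 5: thread B executes B2 (z = z + 1). Shared: x=2 y=4 z=-5. PCs: A@3 B@2
Step 6: thread B executes B3 (y = y + 4). Shared: x=2 y=8 z=-5. PCs: A@3 B@3
Step 7: thread B executes B4 (y = y * -1). Shared: x=2 y=-8 z=-5. PCs: A@3 B@4
Step 8: thread A executes A4 (z = z - 3). Shared: x=2 y=-8 z=-8. PCs: A@4 B@4

Answer: x=2 y=-8 z=-8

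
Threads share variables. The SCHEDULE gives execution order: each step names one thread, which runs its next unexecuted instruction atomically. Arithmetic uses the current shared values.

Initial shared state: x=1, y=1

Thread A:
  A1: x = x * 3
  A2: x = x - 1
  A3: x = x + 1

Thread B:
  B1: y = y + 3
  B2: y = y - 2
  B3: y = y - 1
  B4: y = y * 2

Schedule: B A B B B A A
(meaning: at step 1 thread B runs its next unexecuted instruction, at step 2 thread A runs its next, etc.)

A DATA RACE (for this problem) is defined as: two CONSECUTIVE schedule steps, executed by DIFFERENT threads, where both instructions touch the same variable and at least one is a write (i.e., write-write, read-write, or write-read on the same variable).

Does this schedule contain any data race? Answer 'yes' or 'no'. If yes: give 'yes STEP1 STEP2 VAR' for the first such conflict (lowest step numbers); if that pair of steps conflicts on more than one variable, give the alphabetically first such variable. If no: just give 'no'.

Answer: no

Derivation:
Steps 1,2: B(r=y,w=y) vs A(r=x,w=x). No conflict.
Steps 2,3: A(r=x,w=x) vs B(r=y,w=y). No conflict.
Steps 3,4: same thread (B). No race.
Steps 4,5: same thread (B). No race.
Steps 5,6: B(r=y,w=y) vs A(r=x,w=x). No conflict.
Steps 6,7: same thread (A). No race.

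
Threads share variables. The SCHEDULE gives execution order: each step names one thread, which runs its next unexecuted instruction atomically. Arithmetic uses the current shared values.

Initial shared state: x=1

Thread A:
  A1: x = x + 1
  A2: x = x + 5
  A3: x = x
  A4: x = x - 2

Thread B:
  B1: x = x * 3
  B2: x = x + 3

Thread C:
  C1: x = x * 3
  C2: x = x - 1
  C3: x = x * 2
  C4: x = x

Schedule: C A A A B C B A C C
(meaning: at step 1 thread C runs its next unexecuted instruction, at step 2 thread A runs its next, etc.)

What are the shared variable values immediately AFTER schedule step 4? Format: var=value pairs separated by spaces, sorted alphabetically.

Step 1: thread C executes C1 (x = x * 3). Shared: x=3. PCs: A@0 B@0 C@1
Step 2: thread A executes A1 (x = x + 1). Shared: x=4. PCs: A@1 B@0 C@1
Step 3: thread A executes A2 (x = x + 5). Shared: x=9. PCs: A@2 B@0 C@1
Step 4: thread A executes A3 (x = x). Shared: x=9. PCs: A@3 B@0 C@1

Answer: x=9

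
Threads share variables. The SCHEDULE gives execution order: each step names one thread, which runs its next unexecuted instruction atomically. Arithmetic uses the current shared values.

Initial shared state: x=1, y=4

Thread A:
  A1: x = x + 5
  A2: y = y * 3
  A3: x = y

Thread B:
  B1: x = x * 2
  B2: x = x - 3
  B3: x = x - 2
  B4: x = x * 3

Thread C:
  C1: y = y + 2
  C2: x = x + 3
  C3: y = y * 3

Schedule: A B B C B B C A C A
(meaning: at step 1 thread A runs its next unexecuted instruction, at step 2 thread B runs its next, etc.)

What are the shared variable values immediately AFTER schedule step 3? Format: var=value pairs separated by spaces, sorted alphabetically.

Answer: x=9 y=4

Derivation:
Step 1: thread A executes A1 (x = x + 5). Shared: x=6 y=4. PCs: A@1 B@0 C@0
Step 2: thread B executes B1 (x = x * 2). Shared: x=12 y=4. PCs: A@1 B@1 C@0
Step 3: thread B executes B2 (x = x - 3). Shared: x=9 y=4. PCs: A@1 B@2 C@0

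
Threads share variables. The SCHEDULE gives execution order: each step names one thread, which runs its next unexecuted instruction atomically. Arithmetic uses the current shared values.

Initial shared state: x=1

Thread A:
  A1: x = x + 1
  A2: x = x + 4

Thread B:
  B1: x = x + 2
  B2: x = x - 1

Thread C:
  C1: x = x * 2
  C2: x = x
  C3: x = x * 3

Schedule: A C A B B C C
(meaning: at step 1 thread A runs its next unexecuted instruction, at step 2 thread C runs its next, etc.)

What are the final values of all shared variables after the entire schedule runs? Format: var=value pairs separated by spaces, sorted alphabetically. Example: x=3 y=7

Answer: x=27

Derivation:
Step 1: thread A executes A1 (x = x + 1). Shared: x=2. PCs: A@1 B@0 C@0
Step 2: thread C executes C1 (x = x * 2). Shared: x=4. PCs: A@1 B@0 C@1
Step 3: thread A executes A2 (x = x + 4). Shared: x=8. PCs: A@2 B@0 C@1
Step 4: thread B executes B1 (x = x + 2). Shared: x=10. PCs: A@2 B@1 C@1
Step 5: thread B executes B2 (x = x - 1). Shared: x=9. PCs: A@2 B@2 C@1
Step 6: thread C executes C2 (x = x). Shared: x=9. PCs: A@2 B@2 C@2
Step 7: thread C executes C3 (x = x * 3). Shared: x=27. PCs: A@2 B@2 C@3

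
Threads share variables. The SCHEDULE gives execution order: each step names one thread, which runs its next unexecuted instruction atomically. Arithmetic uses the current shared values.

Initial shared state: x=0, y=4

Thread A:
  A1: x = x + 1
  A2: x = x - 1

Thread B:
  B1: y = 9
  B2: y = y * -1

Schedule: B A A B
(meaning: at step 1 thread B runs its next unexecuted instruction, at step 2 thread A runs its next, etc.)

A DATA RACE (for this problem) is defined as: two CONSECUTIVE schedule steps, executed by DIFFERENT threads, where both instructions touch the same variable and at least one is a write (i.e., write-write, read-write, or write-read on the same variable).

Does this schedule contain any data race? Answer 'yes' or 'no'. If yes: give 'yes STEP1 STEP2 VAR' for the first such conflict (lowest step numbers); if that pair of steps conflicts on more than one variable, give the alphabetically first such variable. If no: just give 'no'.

Steps 1,2: B(r=-,w=y) vs A(r=x,w=x). No conflict.
Steps 2,3: same thread (A). No race.
Steps 3,4: A(r=x,w=x) vs B(r=y,w=y). No conflict.

Answer: no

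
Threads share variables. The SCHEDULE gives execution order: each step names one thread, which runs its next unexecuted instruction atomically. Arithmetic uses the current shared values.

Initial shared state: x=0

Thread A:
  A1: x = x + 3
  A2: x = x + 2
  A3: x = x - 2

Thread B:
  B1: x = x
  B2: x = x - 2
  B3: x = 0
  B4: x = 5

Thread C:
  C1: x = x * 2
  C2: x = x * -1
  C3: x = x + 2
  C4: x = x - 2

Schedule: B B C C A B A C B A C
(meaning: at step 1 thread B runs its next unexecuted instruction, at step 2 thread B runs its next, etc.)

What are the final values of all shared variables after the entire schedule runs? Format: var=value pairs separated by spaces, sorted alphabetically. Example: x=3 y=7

Step 1: thread B executes B1 (x = x). Shared: x=0. PCs: A@0 B@1 C@0
Step 2: thread B executes B2 (x = x - 2). Shared: x=-2. PCs: A@0 B@2 C@0
Step 3: thread C executes C1 (x = x * 2). Shared: x=-4. PCs: A@0 B@2 C@1
Step 4: thread C executes C2 (x = x * -1). Shared: x=4. PCs: A@0 B@2 C@2
Step 5: thread A executes A1 (x = x + 3). Shared: x=7. PCs: A@1 B@2 C@2
Step 6: thread B executes B3 (x = 0). Shared: x=0. PCs: A@1 B@3 C@2
Step 7: thread A executes A2 (x = x + 2). Shared: x=2. PCs: A@2 B@3 C@2
Step 8: thread C executes C3 (x = x + 2). Shared: x=4. PCs: A@2 B@3 C@3
Step 9: thread B executes B4 (x = 5). Shared: x=5. PCs: A@2 B@4 C@3
Step 10: thread A executes A3 (x = x - 2). Shared: x=3. PCs: A@3 B@4 C@3
Step 11: thread C executes C4 (x = x - 2). Shared: x=1. PCs: A@3 B@4 C@4

Answer: x=1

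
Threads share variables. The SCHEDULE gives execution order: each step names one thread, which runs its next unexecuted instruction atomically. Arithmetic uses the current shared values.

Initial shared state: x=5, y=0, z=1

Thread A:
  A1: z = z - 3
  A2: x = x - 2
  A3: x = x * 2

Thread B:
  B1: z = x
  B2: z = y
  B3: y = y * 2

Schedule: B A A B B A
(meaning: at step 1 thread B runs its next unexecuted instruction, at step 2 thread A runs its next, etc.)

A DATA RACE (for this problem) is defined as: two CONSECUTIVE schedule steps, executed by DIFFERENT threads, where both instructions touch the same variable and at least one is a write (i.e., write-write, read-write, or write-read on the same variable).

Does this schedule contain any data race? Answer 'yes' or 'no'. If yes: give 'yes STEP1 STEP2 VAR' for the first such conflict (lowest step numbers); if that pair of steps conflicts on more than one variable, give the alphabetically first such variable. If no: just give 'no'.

Answer: yes 1 2 z

Derivation:
Steps 1,2: B(z = x) vs A(z = z - 3). RACE on z (W-W).
Steps 2,3: same thread (A). No race.
Steps 3,4: A(r=x,w=x) vs B(r=y,w=z). No conflict.
Steps 4,5: same thread (B). No race.
Steps 5,6: B(r=y,w=y) vs A(r=x,w=x). No conflict.
First conflict at steps 1,2.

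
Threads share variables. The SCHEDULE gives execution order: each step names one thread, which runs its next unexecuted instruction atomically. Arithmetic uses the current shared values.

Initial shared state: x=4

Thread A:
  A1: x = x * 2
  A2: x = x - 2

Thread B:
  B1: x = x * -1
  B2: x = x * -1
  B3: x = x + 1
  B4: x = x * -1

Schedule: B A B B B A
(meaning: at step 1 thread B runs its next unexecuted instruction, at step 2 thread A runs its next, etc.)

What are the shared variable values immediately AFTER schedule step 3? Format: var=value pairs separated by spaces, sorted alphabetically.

Answer: x=8

Derivation:
Step 1: thread B executes B1 (x = x * -1). Shared: x=-4. PCs: A@0 B@1
Step 2: thread A executes A1 (x = x * 2). Shared: x=-8. PCs: A@1 B@1
Step 3: thread B executes B2 (x = x * -1). Shared: x=8. PCs: A@1 B@2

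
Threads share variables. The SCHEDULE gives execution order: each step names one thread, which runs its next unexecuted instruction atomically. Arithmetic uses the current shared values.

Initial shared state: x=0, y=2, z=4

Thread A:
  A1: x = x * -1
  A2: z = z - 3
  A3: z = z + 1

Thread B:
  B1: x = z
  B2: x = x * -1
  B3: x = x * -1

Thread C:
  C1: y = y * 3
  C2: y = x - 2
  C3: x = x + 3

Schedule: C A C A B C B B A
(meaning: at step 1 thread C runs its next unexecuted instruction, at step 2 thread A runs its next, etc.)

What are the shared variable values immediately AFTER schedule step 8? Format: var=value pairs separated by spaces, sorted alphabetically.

Step 1: thread C executes C1 (y = y * 3). Shared: x=0 y=6 z=4. PCs: A@0 B@0 C@1
Step 2: thread A executes A1 (x = x * -1). Shared: x=0 y=6 z=4. PCs: A@1 B@0 C@1
Step 3: thread C executes C2 (y = x - 2). Shared: x=0 y=-2 z=4. PCs: A@1 B@0 C@2
Step 4: thread A executes A2 (z = z - 3). Shared: x=0 y=-2 z=1. PCs: A@2 B@0 C@2
Step 5: thread B executes B1 (x = z). Shared: x=1 y=-2 z=1. PCs: A@2 B@1 C@2
Step 6: thread C executes C3 (x = x + 3). Shared: x=4 y=-2 z=1. PCs: A@2 B@1 C@3
Step 7: thread B executes B2 (x = x * -1). Shared: x=-4 y=-2 z=1. PCs: A@2 B@2 C@3
Step 8: thread B executes B3 (x = x * -1). Shared: x=4 y=-2 z=1. PCs: A@2 B@3 C@3

Answer: x=4 y=-2 z=1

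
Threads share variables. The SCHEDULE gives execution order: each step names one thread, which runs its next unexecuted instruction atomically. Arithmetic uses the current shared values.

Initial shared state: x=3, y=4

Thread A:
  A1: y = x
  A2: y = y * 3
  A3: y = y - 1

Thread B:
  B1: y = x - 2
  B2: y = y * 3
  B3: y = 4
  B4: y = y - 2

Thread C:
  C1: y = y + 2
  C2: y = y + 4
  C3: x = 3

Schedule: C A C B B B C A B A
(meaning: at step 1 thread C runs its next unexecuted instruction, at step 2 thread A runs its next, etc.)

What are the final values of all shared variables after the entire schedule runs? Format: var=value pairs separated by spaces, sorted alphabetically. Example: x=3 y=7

Answer: x=3 y=9

Derivation:
Step 1: thread C executes C1 (y = y + 2). Shared: x=3 y=6. PCs: A@0 B@0 C@1
Step 2: thread A executes A1 (y = x). Shared: x=3 y=3. PCs: A@1 B@0 C@1
Step 3: thread C executes C2 (y = y + 4). Shared: x=3 y=7. PCs: A@1 B@0 C@2
Step 4: thread B executes B1 (y = x - 2). Shared: x=3 y=1. PCs: A@1 B@1 C@2
Step 5: thread B executes B2 (y = y * 3). Shared: x=3 y=3. PCs: A@1 B@2 C@2
Step 6: thread B executes B3 (y = 4). Shared: x=3 y=4. PCs: A@1 B@3 C@2
Step 7: thread C executes C3 (x = 3). Shared: x=3 y=4. PCs: A@1 B@3 C@3
Step 8: thread A executes A2 (y = y * 3). Shared: x=3 y=12. PCs: A@2 B@3 C@3
Step 9: thread B executes B4 (y = y - 2). Shared: x=3 y=10. PCs: A@2 B@4 C@3
Step 10: thread A executes A3 (y = y - 1). Shared: x=3 y=9. PCs: A@3 B@4 C@3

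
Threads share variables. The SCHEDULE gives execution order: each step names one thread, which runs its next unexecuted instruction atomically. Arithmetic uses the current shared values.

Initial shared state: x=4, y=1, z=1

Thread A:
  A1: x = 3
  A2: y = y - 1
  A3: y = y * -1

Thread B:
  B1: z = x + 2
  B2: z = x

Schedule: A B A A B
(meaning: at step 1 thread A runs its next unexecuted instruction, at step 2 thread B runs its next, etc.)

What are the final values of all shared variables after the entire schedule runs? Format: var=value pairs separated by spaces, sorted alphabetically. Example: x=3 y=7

Step 1: thread A executes A1 (x = 3). Shared: x=3 y=1 z=1. PCs: A@1 B@0
Step 2: thread B executes B1 (z = x + 2). Shared: x=3 y=1 z=5. PCs: A@1 B@1
Step 3: thread A executes A2 (y = y - 1). Shared: x=3 y=0 z=5. PCs: A@2 B@1
Step 4: thread A executes A3 (y = y * -1). Shared: x=3 y=0 z=5. PCs: A@3 B@1
Step 5: thread B executes B2 (z = x). Shared: x=3 y=0 z=3. PCs: A@3 B@2

Answer: x=3 y=0 z=3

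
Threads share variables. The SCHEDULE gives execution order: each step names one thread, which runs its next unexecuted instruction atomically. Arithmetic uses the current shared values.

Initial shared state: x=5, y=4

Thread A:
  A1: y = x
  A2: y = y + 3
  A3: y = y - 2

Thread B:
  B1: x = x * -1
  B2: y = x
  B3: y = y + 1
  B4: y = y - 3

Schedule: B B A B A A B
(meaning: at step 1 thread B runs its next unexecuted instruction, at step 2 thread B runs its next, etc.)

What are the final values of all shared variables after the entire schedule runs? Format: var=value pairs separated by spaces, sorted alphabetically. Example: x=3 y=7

Answer: x=-5 y=-6

Derivation:
Step 1: thread B executes B1 (x = x * -1). Shared: x=-5 y=4. PCs: A@0 B@1
Step 2: thread B executes B2 (y = x). Shared: x=-5 y=-5. PCs: A@0 B@2
Step 3: thread A executes A1 (y = x). Shared: x=-5 y=-5. PCs: A@1 B@2
Step 4: thread B executes B3 (y = y + 1). Shared: x=-5 y=-4. PCs: A@1 B@3
Step 5: thread A executes A2 (y = y + 3). Shared: x=-5 y=-1. PCs: A@2 B@3
Step 6: thread A executes A3 (y = y - 2). Shared: x=-5 y=-3. PCs: A@3 B@3
Step 7: thread B executes B4 (y = y - 3). Shared: x=-5 y=-6. PCs: A@3 B@4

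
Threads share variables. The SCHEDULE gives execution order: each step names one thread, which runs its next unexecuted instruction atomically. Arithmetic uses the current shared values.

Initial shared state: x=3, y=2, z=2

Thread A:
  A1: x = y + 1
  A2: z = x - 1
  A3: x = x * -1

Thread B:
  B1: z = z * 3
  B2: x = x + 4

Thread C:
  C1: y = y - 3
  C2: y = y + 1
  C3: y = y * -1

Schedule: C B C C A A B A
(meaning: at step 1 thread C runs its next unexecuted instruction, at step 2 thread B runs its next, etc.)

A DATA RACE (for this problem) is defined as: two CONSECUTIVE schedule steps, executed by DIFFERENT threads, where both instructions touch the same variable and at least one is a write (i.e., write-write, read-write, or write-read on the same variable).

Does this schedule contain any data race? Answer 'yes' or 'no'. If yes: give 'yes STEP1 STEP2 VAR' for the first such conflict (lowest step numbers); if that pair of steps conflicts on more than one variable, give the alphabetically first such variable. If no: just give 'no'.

Answer: yes 4 5 y

Derivation:
Steps 1,2: C(r=y,w=y) vs B(r=z,w=z). No conflict.
Steps 2,3: B(r=z,w=z) vs C(r=y,w=y). No conflict.
Steps 3,4: same thread (C). No race.
Steps 4,5: C(y = y * -1) vs A(x = y + 1). RACE on y (W-R).
Steps 5,6: same thread (A). No race.
Steps 6,7: A(z = x - 1) vs B(x = x + 4). RACE on x (R-W).
Steps 7,8: B(x = x + 4) vs A(x = x * -1). RACE on x (W-W).
First conflict at steps 4,5.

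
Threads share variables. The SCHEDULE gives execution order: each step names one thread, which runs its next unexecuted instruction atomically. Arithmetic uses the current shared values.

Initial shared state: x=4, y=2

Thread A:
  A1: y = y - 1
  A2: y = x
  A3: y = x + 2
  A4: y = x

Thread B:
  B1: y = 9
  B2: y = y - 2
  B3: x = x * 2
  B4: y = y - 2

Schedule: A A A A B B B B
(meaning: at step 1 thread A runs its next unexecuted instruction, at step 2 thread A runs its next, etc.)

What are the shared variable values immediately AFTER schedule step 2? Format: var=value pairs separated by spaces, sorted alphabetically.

Step 1: thread A executes A1 (y = y - 1). Shared: x=4 y=1. PCs: A@1 B@0
Step 2: thread A executes A2 (y = x). Shared: x=4 y=4. PCs: A@2 B@0

Answer: x=4 y=4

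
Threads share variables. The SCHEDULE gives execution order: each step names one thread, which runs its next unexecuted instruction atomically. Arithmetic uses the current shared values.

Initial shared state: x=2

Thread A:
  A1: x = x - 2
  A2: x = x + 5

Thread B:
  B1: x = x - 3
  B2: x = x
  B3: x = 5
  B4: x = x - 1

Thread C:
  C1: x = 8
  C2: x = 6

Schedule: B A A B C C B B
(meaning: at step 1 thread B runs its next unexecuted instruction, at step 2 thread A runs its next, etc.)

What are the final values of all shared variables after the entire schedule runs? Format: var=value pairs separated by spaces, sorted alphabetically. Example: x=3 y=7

Step 1: thread B executes B1 (x = x - 3). Shared: x=-1. PCs: A@0 B@1 C@0
Step 2: thread A executes A1 (x = x - 2). Shared: x=-3. PCs: A@1 B@1 C@0
Step 3: thread A executes A2 (x = x + 5). Shared: x=2. PCs: A@2 B@1 C@0
Step 4: thread B executes B2 (x = x). Shared: x=2. PCs: A@2 B@2 C@0
Step 5: thread C executes C1 (x = 8). Shared: x=8. PCs: A@2 B@2 C@1
Step 6: thread C executes C2 (x = 6). Shared: x=6. PCs: A@2 B@2 C@2
Step 7: thread B executes B3 (x = 5). Shared: x=5. PCs: A@2 B@3 C@2
Step 8: thread B executes B4 (x = x - 1). Shared: x=4. PCs: A@2 B@4 C@2

Answer: x=4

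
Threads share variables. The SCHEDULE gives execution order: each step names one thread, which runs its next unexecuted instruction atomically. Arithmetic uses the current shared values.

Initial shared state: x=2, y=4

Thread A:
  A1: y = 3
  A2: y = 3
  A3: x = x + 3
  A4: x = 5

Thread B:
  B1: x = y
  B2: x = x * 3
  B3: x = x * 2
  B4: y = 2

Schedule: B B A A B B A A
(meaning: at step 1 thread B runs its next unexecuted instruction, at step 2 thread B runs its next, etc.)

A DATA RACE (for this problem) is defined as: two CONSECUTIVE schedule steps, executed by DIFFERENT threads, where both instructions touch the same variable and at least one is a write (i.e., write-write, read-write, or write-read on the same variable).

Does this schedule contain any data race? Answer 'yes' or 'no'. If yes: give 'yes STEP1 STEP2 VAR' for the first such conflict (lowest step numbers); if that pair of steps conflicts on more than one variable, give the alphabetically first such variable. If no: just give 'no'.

Steps 1,2: same thread (B). No race.
Steps 2,3: B(r=x,w=x) vs A(r=-,w=y). No conflict.
Steps 3,4: same thread (A). No race.
Steps 4,5: A(r=-,w=y) vs B(r=x,w=x). No conflict.
Steps 5,6: same thread (B). No race.
Steps 6,7: B(r=-,w=y) vs A(r=x,w=x). No conflict.
Steps 7,8: same thread (A). No race.

Answer: no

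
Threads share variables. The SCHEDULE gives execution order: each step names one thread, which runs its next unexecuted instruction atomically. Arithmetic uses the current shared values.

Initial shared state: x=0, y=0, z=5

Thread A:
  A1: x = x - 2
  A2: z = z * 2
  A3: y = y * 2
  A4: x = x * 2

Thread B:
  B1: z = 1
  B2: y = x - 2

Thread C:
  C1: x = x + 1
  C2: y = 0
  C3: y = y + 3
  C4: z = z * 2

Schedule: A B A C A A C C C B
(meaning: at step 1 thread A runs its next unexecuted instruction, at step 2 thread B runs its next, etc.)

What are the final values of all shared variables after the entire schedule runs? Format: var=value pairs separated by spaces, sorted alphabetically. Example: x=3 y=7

Answer: x=-2 y=-4 z=4

Derivation:
Step 1: thread A executes A1 (x = x - 2). Shared: x=-2 y=0 z=5. PCs: A@1 B@0 C@0
Step 2: thread B executes B1 (z = 1). Shared: x=-2 y=0 z=1. PCs: A@1 B@1 C@0
Step 3: thread A executes A2 (z = z * 2). Shared: x=-2 y=0 z=2. PCs: A@2 B@1 C@0
Step 4: thread C executes C1 (x = x + 1). Shared: x=-1 y=0 z=2. PCs: A@2 B@1 C@1
Step 5: thread A executes A3 (y = y * 2). Shared: x=-1 y=0 z=2. PCs: A@3 B@1 C@1
Step 6: thread A executes A4 (x = x * 2). Shared: x=-2 y=0 z=2. PCs: A@4 B@1 C@1
Step 7: thread C executes C2 (y = 0). Shared: x=-2 y=0 z=2. PCs: A@4 B@1 C@2
Step 8: thread C executes C3 (y = y + 3). Shared: x=-2 y=3 z=2. PCs: A@4 B@1 C@3
Step 9: thread C executes C4 (z = z * 2). Shared: x=-2 y=3 z=4. PCs: A@4 B@1 C@4
Step 10: thread B executes B2 (y = x - 2). Shared: x=-2 y=-4 z=4. PCs: A@4 B@2 C@4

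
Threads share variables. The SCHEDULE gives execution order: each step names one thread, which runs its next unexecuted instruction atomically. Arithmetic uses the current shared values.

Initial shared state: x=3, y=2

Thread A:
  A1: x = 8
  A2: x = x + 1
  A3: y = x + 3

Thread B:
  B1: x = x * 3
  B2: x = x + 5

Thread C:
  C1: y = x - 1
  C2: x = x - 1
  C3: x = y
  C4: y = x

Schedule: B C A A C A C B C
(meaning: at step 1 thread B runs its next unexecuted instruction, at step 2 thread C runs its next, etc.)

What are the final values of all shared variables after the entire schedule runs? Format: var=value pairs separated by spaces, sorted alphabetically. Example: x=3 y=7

Answer: x=16 y=16

Derivation:
Step 1: thread B executes B1 (x = x * 3). Shared: x=9 y=2. PCs: A@0 B@1 C@0
Step 2: thread C executes C1 (y = x - 1). Shared: x=9 y=8. PCs: A@0 B@1 C@1
Step 3: thread A executes A1 (x = 8). Shared: x=8 y=8. PCs: A@1 B@1 C@1
Step 4: thread A executes A2 (x = x + 1). Shared: x=9 y=8. PCs: A@2 B@1 C@1
Step 5: thread C executes C2 (x = x - 1). Shared: x=8 y=8. PCs: A@2 B@1 C@2
Step 6: thread A executes A3 (y = x + 3). Shared: x=8 y=11. PCs: A@3 B@1 C@2
Step 7: thread C executes C3 (x = y). Shared: x=11 y=11. PCs: A@3 B@1 C@3
Step 8: thread B executes B2 (x = x + 5). Shared: x=16 y=11. PCs: A@3 B@2 C@3
Step 9: thread C executes C4 (y = x). Shared: x=16 y=16. PCs: A@3 B@2 C@4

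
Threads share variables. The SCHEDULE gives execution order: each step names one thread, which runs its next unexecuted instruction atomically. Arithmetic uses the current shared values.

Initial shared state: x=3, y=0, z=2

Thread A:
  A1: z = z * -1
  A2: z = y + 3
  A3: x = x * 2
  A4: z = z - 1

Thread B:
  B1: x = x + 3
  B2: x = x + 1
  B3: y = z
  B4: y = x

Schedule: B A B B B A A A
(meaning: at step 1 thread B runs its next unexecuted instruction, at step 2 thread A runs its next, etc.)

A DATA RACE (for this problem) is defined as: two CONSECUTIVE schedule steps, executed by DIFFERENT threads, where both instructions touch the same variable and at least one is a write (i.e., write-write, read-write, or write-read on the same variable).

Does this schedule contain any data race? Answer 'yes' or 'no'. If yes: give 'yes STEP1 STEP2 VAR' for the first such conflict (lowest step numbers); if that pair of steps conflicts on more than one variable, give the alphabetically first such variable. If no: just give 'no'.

Answer: yes 5 6 y

Derivation:
Steps 1,2: B(r=x,w=x) vs A(r=z,w=z). No conflict.
Steps 2,3: A(r=z,w=z) vs B(r=x,w=x). No conflict.
Steps 3,4: same thread (B). No race.
Steps 4,5: same thread (B). No race.
Steps 5,6: B(y = x) vs A(z = y + 3). RACE on y (W-R).
Steps 6,7: same thread (A). No race.
Steps 7,8: same thread (A). No race.
First conflict at steps 5,6.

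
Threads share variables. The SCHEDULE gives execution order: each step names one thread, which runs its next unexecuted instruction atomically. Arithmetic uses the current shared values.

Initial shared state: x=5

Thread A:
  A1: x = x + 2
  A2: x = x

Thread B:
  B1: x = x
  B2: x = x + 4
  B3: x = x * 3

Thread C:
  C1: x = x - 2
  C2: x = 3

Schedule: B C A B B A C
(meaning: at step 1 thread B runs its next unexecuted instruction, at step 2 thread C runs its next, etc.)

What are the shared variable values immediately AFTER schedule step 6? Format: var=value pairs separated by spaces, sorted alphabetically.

Step 1: thread B executes B1 (x = x). Shared: x=5. PCs: A@0 B@1 C@0
Step 2: thread C executes C1 (x = x - 2). Shared: x=3. PCs: A@0 B@1 C@1
Step 3: thread A executes A1 (x = x + 2). Shared: x=5. PCs: A@1 B@1 C@1
Step 4: thread B executes B2 (x = x + 4). Shared: x=9. PCs: A@1 B@2 C@1
Step 5: thread B executes B3 (x = x * 3). Shared: x=27. PCs: A@1 B@3 C@1
Step 6: thread A executes A2 (x = x). Shared: x=27. PCs: A@2 B@3 C@1

Answer: x=27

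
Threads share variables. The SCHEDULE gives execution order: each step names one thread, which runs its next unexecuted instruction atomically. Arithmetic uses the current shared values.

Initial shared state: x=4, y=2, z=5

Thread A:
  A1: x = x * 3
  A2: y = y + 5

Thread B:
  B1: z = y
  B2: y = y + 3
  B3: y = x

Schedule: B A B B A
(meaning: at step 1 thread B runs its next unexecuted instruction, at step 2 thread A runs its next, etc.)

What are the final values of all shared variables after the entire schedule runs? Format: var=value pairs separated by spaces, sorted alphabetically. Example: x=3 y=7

Step 1: thread B executes B1 (z = y). Shared: x=4 y=2 z=2. PCs: A@0 B@1
Step 2: thread A executes A1 (x = x * 3). Shared: x=12 y=2 z=2. PCs: A@1 B@1
Step 3: thread B executes B2 (y = y + 3). Shared: x=12 y=5 z=2. PCs: A@1 B@2
Step 4: thread B executes B3 (y = x). Shared: x=12 y=12 z=2. PCs: A@1 B@3
Step 5: thread A executes A2 (y = y + 5). Shared: x=12 y=17 z=2. PCs: A@2 B@3

Answer: x=12 y=17 z=2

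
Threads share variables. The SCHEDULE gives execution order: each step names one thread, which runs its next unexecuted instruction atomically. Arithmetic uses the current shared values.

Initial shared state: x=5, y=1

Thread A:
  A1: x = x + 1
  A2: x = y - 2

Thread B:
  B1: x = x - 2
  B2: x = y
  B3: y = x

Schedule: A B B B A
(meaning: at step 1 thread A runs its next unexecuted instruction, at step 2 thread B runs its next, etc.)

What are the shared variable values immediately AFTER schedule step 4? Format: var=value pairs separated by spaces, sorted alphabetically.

Answer: x=1 y=1

Derivation:
Step 1: thread A executes A1 (x = x + 1). Shared: x=6 y=1. PCs: A@1 B@0
Step 2: thread B executes B1 (x = x - 2). Shared: x=4 y=1. PCs: A@1 B@1
Step 3: thread B executes B2 (x = y). Shared: x=1 y=1. PCs: A@1 B@2
Step 4: thread B executes B3 (y = x). Shared: x=1 y=1. PCs: A@1 B@3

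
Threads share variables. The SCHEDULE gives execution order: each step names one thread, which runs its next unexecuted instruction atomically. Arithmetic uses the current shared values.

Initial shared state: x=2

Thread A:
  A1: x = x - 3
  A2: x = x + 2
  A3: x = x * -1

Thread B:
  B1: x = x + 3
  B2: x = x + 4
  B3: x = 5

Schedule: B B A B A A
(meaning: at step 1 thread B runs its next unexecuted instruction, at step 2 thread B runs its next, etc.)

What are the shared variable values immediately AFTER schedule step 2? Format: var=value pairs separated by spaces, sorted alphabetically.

Answer: x=9

Derivation:
Step 1: thread B executes B1 (x = x + 3). Shared: x=5. PCs: A@0 B@1
Step 2: thread B executes B2 (x = x + 4). Shared: x=9. PCs: A@0 B@2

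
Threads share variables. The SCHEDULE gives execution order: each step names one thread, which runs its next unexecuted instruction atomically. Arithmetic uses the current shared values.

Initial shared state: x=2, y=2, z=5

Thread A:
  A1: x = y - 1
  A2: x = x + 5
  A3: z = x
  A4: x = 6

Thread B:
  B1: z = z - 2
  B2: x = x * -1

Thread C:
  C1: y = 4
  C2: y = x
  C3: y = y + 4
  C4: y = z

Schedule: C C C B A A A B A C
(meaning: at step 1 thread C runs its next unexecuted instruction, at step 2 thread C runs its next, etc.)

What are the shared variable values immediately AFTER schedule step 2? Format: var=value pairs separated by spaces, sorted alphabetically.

Step 1: thread C executes C1 (y = 4). Shared: x=2 y=4 z=5. PCs: A@0 B@0 C@1
Step 2: thread C executes C2 (y = x). Shared: x=2 y=2 z=5. PCs: A@0 B@0 C@2

Answer: x=2 y=2 z=5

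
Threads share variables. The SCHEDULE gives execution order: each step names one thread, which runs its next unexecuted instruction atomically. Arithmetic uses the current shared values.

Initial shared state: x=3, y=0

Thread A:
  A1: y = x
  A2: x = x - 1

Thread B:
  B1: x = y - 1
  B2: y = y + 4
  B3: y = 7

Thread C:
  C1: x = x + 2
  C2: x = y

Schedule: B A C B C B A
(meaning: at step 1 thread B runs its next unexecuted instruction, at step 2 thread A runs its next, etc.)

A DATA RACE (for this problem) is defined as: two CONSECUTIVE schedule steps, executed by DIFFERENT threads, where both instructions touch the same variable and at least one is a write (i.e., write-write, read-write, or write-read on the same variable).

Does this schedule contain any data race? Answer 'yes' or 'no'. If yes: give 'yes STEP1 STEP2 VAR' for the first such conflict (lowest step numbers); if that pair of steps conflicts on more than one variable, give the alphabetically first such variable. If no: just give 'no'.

Steps 1,2: B(x = y - 1) vs A(y = x). RACE on x (W-R), y (R-W). Multiple vars; alphabetically first is x.
Steps 2,3: A(y = x) vs C(x = x + 2). RACE on x (R-W).
Steps 3,4: C(r=x,w=x) vs B(r=y,w=y). No conflict.
Steps 4,5: B(y = y + 4) vs C(x = y). RACE on y (W-R).
Steps 5,6: C(x = y) vs B(y = 7). RACE on y (R-W).
Steps 6,7: B(r=-,w=y) vs A(r=x,w=x). No conflict.
First conflict at steps 1,2.

Answer: yes 1 2 x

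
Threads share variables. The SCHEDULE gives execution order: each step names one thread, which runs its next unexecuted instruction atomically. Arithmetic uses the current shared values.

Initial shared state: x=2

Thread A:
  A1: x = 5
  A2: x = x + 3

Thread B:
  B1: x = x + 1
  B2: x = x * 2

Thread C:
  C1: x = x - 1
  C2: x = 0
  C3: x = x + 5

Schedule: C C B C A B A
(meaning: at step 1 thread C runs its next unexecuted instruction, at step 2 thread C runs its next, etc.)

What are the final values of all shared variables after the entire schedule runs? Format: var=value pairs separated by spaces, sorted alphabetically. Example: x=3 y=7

Step 1: thread C executes C1 (x = x - 1). Shared: x=1. PCs: A@0 B@0 C@1
Step 2: thread C executes C2 (x = 0). Shared: x=0. PCs: A@0 B@0 C@2
Step 3: thread B executes B1 (x = x + 1). Shared: x=1. PCs: A@0 B@1 C@2
Step 4: thread C executes C3 (x = x + 5). Shared: x=6. PCs: A@0 B@1 C@3
Step 5: thread A executes A1 (x = 5). Shared: x=5. PCs: A@1 B@1 C@3
Step 6: thread B executes B2 (x = x * 2). Shared: x=10. PCs: A@1 B@2 C@3
Step 7: thread A executes A2 (x = x + 3). Shared: x=13. PCs: A@2 B@2 C@3

Answer: x=13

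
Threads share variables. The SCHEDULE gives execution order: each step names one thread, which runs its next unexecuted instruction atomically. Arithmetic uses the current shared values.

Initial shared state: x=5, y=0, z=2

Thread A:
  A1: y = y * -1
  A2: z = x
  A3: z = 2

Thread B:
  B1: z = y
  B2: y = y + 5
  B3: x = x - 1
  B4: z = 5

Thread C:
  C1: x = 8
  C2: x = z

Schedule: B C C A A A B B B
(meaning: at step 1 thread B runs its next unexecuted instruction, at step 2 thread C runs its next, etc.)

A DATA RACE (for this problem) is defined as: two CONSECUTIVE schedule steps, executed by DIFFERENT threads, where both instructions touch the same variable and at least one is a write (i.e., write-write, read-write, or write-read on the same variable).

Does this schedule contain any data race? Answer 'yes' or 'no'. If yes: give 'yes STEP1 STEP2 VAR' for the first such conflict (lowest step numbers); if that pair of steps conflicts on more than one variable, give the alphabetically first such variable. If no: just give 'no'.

Answer: no

Derivation:
Steps 1,2: B(r=y,w=z) vs C(r=-,w=x). No conflict.
Steps 2,3: same thread (C). No race.
Steps 3,4: C(r=z,w=x) vs A(r=y,w=y). No conflict.
Steps 4,5: same thread (A). No race.
Steps 5,6: same thread (A). No race.
Steps 6,7: A(r=-,w=z) vs B(r=y,w=y). No conflict.
Steps 7,8: same thread (B). No race.
Steps 8,9: same thread (B). No race.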